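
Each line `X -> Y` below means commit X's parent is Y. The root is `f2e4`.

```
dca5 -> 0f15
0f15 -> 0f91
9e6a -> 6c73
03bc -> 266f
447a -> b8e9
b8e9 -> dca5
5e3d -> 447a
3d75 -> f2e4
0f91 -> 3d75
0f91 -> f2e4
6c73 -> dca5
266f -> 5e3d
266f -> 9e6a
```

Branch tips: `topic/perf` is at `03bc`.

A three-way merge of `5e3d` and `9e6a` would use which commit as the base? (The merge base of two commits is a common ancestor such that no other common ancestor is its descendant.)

dca5

Ancestors of 5e3d: {0f15, 0f91, 3d75, 447a, 5e3d, b8e9, dca5, f2e4}.
Ancestors of 9e6a: {0f15, 0f91, 3d75, 6c73, 9e6a, dca5, f2e4}.
Common ancestors: {0f15, 0f91, 3d75, dca5, f2e4}.
Among these, dca5 is not an ancestor of any other common ancestor — it is the merge base.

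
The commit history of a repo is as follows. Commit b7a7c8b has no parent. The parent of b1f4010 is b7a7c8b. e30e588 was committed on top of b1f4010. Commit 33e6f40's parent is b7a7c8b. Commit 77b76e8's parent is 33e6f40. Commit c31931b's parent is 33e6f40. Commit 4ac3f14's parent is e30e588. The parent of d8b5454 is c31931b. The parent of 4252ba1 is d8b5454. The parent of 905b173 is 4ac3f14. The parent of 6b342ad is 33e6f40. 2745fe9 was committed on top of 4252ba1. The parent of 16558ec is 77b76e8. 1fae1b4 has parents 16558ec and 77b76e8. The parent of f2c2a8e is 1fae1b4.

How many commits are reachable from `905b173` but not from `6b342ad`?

4

Reachable from 905b173: {4ac3f14, 905b173, b1f4010, b7a7c8b, e30e588}.
Reachable from 6b342ad: {33e6f40, 6b342ad, b7a7c8b}.
In 905b173's history but not 6b342ad's: {4ac3f14, 905b173, b1f4010, e30e588} — 4 commits.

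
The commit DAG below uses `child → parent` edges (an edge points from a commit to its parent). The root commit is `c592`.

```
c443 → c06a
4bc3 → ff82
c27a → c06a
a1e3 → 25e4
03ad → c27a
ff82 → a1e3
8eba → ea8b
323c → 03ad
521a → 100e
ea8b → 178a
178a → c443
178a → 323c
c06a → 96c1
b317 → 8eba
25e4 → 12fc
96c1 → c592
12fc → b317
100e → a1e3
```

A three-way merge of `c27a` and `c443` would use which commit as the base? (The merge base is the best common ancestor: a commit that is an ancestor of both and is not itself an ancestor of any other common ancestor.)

Ancestors of c27a: {96c1, c06a, c27a, c592}.
Ancestors of c443: {96c1, c06a, c443, c592}.
Common ancestors: {96c1, c06a, c592}.
Among these, c06a is not an ancestor of any other common ancestor — it is the merge base.

c06a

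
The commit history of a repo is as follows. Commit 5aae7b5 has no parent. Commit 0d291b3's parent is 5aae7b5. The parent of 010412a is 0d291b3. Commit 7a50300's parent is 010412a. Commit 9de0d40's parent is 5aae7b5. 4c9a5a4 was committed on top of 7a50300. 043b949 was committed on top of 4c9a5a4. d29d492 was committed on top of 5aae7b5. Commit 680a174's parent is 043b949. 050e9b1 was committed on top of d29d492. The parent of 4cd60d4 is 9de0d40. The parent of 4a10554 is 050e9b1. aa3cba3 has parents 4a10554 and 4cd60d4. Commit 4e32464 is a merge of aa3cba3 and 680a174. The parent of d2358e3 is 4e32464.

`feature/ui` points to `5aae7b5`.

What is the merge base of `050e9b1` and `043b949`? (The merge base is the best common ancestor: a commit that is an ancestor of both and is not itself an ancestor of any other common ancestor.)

Ancestors of 050e9b1: {050e9b1, 5aae7b5, d29d492}.
Ancestors of 043b949: {010412a, 043b949, 0d291b3, 4c9a5a4, 5aae7b5, 7a50300}.
Common ancestors: {5aae7b5}.
The only common ancestor is 5aae7b5, so it is the merge base.

5aae7b5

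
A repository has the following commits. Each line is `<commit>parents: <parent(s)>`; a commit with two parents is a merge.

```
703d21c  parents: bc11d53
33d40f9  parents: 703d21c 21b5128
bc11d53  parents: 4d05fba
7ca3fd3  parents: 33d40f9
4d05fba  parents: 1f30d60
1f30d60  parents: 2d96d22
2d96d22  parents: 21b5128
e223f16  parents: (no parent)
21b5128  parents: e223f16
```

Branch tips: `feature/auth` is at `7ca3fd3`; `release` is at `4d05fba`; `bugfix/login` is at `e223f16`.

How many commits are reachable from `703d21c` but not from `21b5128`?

5

Reachable from 703d21c: {1f30d60, 21b5128, 2d96d22, 4d05fba, 703d21c, bc11d53, e223f16}.
Reachable from 21b5128: {21b5128, e223f16}.
In 703d21c's history but not 21b5128's: {1f30d60, 2d96d22, 4d05fba, 703d21c, bc11d53} — 5 commits.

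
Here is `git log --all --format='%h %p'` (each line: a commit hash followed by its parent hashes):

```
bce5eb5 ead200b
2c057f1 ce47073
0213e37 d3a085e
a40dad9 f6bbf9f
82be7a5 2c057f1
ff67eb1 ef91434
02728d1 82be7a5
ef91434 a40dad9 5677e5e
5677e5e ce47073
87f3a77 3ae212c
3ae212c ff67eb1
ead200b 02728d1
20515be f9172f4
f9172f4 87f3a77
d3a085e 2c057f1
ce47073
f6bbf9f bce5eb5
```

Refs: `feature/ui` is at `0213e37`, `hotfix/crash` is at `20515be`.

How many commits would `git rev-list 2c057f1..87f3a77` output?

11

Reachable from 87f3a77: {02728d1, 2c057f1, 3ae212c, 5677e5e, 82be7a5, 87f3a77, a40dad9, bce5eb5, ce47073, ead200b, ef91434, f6bbf9f, ff67eb1}.
Reachable from 2c057f1: {2c057f1, ce47073}.
In 87f3a77's history but not 2c057f1's: {02728d1, 3ae212c, 5677e5e, 82be7a5, 87f3a77, a40dad9, bce5eb5, ead200b, ef91434, f6bbf9f, ff67eb1} — 11 commits.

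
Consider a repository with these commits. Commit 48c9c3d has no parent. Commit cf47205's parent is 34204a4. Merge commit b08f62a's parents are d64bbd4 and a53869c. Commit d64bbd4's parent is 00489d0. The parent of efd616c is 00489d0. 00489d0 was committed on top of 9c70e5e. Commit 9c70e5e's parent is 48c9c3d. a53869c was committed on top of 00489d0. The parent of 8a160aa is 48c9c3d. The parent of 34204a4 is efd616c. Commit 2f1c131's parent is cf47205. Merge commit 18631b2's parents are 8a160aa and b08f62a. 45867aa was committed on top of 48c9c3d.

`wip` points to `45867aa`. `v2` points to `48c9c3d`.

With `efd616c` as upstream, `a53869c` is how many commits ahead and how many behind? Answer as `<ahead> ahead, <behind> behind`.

Reachable from a53869c: {00489d0, 48c9c3d, 9c70e5e, a53869c}.
Reachable from efd616c: {00489d0, 48c9c3d, 9c70e5e, efd616c}.
Only in a53869c's history (ahead): {a53869c} — 1.
Only in efd616c's history (behind): {efd616c} — 1.

1 ahead, 1 behind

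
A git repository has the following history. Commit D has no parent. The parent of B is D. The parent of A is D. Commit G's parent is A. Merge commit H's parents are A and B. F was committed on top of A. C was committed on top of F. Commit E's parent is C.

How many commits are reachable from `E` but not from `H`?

3

Reachable from E: {A, C, D, E, F}.
Reachable from H: {A, B, D, H}.
In E's history but not H's: {C, E, F} — 3 commits.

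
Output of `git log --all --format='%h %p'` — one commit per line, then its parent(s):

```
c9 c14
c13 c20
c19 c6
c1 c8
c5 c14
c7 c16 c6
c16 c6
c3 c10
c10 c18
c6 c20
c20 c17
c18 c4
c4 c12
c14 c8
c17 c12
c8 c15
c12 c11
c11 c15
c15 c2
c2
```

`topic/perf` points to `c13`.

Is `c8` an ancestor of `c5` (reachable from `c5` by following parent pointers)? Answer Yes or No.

Yes

Ancestors of c5 (commits reachable by following parents): {c14, c15, c2, c5, c8}.
c8 is in that set, so it is an ancestor of c5.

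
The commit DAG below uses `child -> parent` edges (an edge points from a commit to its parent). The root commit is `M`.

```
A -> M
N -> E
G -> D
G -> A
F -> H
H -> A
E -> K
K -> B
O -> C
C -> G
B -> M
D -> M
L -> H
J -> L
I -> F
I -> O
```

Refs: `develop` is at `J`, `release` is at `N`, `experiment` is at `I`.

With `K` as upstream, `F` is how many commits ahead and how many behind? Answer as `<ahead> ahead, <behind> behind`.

3 ahead, 2 behind

Reachable from F: {A, F, H, M}.
Reachable from K: {B, K, M}.
Only in F's history (ahead): {A, F, H} — 3.
Only in K's history (behind): {B, K} — 2.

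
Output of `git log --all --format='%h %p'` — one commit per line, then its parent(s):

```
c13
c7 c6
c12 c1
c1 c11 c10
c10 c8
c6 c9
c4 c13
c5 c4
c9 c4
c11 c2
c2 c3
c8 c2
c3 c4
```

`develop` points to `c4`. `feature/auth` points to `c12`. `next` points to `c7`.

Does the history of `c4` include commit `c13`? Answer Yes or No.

Yes

Ancestors of c4 (commits reachable by following parents): {c13, c4}.
c13 is in that set, so it is an ancestor of c4.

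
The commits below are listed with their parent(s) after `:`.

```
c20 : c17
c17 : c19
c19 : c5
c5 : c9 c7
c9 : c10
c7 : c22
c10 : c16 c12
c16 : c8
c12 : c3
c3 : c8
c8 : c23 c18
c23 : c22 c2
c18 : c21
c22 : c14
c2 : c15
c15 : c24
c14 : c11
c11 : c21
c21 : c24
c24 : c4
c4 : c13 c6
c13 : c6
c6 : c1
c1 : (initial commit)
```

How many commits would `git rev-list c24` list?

Walking parent pointers from c24: reachable set = {c1, c13, c24, c4, c6}.
That is 5 commits.

5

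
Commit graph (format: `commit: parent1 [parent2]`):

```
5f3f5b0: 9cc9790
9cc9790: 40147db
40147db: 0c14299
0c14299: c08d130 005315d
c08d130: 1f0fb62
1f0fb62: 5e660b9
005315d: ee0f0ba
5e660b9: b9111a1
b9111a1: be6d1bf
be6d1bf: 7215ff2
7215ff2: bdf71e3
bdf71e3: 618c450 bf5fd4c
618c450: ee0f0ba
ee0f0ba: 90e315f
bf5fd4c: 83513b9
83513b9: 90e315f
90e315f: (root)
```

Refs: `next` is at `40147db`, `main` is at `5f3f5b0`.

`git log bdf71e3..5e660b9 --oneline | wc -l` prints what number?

Reachable from 5e660b9: {5e660b9, 618c450, 7215ff2, 83513b9, 90e315f, b9111a1, bdf71e3, be6d1bf, bf5fd4c, ee0f0ba}.
Reachable from bdf71e3: {618c450, 83513b9, 90e315f, bdf71e3, bf5fd4c, ee0f0ba}.
In 5e660b9's history but not bdf71e3's: {5e660b9, 7215ff2, b9111a1, be6d1bf} — 4 commits.

4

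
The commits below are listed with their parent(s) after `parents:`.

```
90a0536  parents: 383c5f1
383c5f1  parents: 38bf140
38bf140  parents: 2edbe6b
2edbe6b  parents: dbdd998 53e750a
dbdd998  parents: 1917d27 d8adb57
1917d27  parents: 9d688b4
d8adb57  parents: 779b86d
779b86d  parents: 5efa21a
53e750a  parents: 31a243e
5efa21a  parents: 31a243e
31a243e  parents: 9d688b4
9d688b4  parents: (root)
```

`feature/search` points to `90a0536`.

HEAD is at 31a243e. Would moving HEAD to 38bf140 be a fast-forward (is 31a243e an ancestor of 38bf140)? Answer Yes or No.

A fast-forward from 31a243e to 38bf140 is possible iff 31a243e is an ancestor of 38bf140.
Ancestors of 38bf140: {1917d27, 2edbe6b, 31a243e, 38bf140, 53e750a, 5efa21a, 779b86d, 9d688b4, d8adb57, dbdd998}.
31a243e is among them, so fast-forward is possible.

Yes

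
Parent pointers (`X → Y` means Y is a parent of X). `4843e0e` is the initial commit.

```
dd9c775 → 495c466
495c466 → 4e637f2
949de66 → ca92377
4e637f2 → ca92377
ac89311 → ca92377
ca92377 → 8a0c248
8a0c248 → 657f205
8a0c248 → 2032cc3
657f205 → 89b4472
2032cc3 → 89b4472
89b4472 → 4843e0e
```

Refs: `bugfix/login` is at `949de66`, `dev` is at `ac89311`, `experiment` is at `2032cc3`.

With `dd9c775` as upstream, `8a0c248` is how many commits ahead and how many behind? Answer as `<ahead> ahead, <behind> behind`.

0 ahead, 4 behind

Reachable from 8a0c248: {2032cc3, 4843e0e, 657f205, 89b4472, 8a0c248}.
Reachable from dd9c775: {2032cc3, 4843e0e, 495c466, 4e637f2, 657f205, 89b4472, 8a0c248, ca92377, dd9c775}.
Only in 8a0c248's history (ahead): {} — 0.
Only in dd9c775's history (behind): {495c466, 4e637f2, ca92377, dd9c775} — 4.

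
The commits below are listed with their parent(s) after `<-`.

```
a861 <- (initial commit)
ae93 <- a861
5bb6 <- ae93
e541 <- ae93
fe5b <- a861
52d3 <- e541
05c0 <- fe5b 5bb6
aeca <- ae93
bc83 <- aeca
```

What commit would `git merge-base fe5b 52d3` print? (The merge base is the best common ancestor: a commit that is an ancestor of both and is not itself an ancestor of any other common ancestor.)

a861

Ancestors of fe5b: {a861, fe5b}.
Ancestors of 52d3: {52d3, a861, ae93, e541}.
Common ancestors: {a861}.
The only common ancestor is a861, so it is the merge base.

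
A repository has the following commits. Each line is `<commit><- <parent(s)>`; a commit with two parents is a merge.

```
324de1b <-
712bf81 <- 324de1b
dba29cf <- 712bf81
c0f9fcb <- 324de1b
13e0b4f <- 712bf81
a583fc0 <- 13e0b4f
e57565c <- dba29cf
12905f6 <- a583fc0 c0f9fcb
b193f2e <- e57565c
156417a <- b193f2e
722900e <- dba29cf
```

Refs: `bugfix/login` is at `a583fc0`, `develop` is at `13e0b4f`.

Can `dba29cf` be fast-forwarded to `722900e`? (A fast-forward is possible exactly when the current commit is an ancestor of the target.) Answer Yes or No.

Yes

A fast-forward from dba29cf to 722900e is possible iff dba29cf is an ancestor of 722900e.
Ancestors of 722900e: {324de1b, 712bf81, 722900e, dba29cf}.
dba29cf is among them, so fast-forward is possible.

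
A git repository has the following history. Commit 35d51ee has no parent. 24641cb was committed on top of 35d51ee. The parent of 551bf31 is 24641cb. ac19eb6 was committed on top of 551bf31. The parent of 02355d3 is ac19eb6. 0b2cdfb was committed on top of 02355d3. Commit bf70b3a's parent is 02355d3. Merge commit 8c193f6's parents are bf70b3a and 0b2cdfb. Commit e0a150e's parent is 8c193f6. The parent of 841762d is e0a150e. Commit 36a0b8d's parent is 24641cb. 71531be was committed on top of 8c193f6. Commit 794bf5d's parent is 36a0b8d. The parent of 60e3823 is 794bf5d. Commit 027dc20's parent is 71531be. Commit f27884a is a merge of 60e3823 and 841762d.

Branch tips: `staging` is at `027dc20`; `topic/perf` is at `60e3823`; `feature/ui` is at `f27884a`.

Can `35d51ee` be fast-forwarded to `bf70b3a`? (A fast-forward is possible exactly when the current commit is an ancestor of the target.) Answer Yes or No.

Yes

A fast-forward from 35d51ee to bf70b3a is possible iff 35d51ee is an ancestor of bf70b3a.
Ancestors of bf70b3a: {02355d3, 24641cb, 35d51ee, 551bf31, ac19eb6, bf70b3a}.
35d51ee is among them, so fast-forward is possible.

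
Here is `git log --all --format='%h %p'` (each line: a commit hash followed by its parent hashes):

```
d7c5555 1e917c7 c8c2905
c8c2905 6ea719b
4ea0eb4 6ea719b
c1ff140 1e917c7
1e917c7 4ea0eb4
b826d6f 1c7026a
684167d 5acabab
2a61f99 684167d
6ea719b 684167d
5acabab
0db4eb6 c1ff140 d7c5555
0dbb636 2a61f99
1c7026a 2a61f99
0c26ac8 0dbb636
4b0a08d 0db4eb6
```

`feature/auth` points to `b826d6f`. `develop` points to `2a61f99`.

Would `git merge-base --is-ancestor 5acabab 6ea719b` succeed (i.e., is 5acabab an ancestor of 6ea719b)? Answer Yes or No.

Yes

Ancestors of 6ea719b (commits reachable by following parents): {5acabab, 684167d, 6ea719b}.
5acabab is in that set, so it is an ancestor of 6ea719b.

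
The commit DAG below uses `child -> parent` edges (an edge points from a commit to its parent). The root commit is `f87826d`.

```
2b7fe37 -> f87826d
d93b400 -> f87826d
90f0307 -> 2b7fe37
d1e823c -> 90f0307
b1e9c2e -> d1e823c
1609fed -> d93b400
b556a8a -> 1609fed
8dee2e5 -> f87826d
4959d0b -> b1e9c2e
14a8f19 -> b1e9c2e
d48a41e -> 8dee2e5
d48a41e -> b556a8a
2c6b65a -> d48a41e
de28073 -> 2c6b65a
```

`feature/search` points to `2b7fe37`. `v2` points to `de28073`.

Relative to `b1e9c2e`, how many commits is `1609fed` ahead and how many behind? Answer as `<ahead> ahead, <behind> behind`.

2 ahead, 4 behind

Reachable from 1609fed: {1609fed, d93b400, f87826d}.
Reachable from b1e9c2e: {2b7fe37, 90f0307, b1e9c2e, d1e823c, f87826d}.
Only in 1609fed's history (ahead): {1609fed, d93b400} — 2.
Only in b1e9c2e's history (behind): {2b7fe37, 90f0307, b1e9c2e, d1e823c} — 4.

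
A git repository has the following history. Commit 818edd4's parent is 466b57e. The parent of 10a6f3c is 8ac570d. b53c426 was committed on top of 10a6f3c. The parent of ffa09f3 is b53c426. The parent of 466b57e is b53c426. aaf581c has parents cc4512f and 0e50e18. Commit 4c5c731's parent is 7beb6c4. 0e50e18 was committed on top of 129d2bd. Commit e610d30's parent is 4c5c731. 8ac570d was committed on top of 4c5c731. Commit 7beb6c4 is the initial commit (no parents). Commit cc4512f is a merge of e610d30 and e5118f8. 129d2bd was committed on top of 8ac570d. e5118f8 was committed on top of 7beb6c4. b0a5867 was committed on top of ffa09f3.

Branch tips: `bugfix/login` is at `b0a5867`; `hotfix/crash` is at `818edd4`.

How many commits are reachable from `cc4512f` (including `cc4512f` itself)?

5

Walking parent pointers from cc4512f: reachable set = {4c5c731, 7beb6c4, cc4512f, e5118f8, e610d30}.
That is 5 commits.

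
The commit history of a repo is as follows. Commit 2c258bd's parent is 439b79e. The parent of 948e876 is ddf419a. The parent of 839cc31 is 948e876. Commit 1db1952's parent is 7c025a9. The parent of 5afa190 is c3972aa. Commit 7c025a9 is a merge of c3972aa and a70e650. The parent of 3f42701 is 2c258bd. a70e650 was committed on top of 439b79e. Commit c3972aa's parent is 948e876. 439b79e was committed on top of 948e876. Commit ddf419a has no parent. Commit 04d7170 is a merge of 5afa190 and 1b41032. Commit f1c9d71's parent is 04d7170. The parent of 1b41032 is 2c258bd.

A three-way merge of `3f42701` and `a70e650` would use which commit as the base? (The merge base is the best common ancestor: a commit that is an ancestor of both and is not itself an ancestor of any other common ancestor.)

439b79e

Ancestors of 3f42701: {2c258bd, 3f42701, 439b79e, 948e876, ddf419a}.
Ancestors of a70e650: {439b79e, 948e876, a70e650, ddf419a}.
Common ancestors: {439b79e, 948e876, ddf419a}.
Among these, 439b79e is not an ancestor of any other common ancestor — it is the merge base.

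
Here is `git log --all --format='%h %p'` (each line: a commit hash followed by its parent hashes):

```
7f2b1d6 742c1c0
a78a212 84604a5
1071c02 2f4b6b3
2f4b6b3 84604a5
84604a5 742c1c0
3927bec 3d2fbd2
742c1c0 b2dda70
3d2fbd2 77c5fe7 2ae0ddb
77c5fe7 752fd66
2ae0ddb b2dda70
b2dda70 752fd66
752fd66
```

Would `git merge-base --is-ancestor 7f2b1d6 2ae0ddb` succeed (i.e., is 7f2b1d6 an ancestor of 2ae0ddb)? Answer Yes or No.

No

Ancestors of 2ae0ddb: {2ae0ddb, 752fd66, b2dda70}.
7f2b1d6 is not in that set, so it is not an ancestor of 2ae0ddb.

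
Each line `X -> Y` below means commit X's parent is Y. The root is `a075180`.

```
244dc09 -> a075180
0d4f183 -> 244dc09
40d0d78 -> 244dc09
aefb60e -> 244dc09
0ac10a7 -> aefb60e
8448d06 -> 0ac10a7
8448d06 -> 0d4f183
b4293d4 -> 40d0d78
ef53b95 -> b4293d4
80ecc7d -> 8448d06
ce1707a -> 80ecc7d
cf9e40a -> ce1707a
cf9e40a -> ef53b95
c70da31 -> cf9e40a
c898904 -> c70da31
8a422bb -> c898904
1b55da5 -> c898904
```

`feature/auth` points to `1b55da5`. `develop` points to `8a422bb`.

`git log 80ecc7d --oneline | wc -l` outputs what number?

7

Walking parent pointers from 80ecc7d: reachable set = {0ac10a7, 0d4f183, 244dc09, 80ecc7d, 8448d06, a075180, aefb60e}.
That is 7 commits.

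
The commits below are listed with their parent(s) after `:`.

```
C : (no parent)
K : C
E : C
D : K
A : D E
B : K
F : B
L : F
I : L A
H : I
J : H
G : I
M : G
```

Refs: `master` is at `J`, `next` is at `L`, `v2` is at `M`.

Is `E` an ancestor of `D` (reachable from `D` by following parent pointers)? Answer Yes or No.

Ancestors of D: {C, D, K}.
E is not in that set, so it is not an ancestor of D.

No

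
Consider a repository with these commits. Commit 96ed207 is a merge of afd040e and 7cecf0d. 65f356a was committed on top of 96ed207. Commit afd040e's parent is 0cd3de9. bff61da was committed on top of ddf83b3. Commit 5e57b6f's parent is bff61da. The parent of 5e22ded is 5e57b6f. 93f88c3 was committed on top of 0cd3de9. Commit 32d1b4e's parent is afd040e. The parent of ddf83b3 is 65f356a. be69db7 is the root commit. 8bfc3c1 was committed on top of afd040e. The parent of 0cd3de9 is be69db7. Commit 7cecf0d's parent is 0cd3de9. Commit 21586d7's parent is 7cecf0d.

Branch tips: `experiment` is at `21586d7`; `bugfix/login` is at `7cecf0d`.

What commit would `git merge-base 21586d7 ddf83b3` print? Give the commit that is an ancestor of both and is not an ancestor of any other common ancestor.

Ancestors of 21586d7: {0cd3de9, 21586d7, 7cecf0d, be69db7}.
Ancestors of ddf83b3: {0cd3de9, 65f356a, 7cecf0d, 96ed207, afd040e, be69db7, ddf83b3}.
Common ancestors: {0cd3de9, 7cecf0d, be69db7}.
Among these, 7cecf0d is not an ancestor of any other common ancestor — it is the merge base.

7cecf0d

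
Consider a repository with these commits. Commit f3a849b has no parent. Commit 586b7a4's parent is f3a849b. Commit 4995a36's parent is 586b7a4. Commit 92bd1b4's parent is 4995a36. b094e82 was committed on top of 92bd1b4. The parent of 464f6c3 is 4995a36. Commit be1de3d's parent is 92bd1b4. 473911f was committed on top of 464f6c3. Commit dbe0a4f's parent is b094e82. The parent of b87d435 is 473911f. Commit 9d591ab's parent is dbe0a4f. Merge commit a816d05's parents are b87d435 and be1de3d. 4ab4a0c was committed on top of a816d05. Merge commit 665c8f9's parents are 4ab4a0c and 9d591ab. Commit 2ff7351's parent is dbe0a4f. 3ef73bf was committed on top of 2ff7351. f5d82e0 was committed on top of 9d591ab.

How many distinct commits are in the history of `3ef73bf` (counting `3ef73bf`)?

8

Walking parent pointers from 3ef73bf: reachable set = {2ff7351, 3ef73bf, 4995a36, 586b7a4, 92bd1b4, b094e82, dbe0a4f, f3a849b}.
That is 8 commits.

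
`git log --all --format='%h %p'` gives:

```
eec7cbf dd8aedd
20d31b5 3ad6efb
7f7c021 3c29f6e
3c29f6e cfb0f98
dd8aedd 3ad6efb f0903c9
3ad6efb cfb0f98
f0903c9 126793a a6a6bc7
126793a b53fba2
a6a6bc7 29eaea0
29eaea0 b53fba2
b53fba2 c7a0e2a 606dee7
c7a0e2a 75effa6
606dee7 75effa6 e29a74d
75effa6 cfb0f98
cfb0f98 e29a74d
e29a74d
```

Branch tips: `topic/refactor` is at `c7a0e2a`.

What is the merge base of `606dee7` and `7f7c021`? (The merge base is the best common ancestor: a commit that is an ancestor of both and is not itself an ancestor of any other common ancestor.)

cfb0f98

Ancestors of 606dee7: {606dee7, 75effa6, cfb0f98, e29a74d}.
Ancestors of 7f7c021: {3c29f6e, 7f7c021, cfb0f98, e29a74d}.
Common ancestors: {cfb0f98, e29a74d}.
Among these, cfb0f98 is not an ancestor of any other common ancestor — it is the merge base.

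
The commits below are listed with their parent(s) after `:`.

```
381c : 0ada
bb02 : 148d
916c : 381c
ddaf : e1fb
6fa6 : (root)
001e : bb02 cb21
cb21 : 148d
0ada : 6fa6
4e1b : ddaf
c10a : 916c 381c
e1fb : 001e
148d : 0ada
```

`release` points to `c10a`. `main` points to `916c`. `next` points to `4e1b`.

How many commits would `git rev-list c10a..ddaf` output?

6

Reachable from ddaf: {001e, 0ada, 148d, 6fa6, bb02, cb21, ddaf, e1fb}.
Reachable from c10a: {0ada, 381c, 6fa6, 916c, c10a}.
In ddaf's history but not c10a's: {001e, 148d, bb02, cb21, ddaf, e1fb} — 6 commits.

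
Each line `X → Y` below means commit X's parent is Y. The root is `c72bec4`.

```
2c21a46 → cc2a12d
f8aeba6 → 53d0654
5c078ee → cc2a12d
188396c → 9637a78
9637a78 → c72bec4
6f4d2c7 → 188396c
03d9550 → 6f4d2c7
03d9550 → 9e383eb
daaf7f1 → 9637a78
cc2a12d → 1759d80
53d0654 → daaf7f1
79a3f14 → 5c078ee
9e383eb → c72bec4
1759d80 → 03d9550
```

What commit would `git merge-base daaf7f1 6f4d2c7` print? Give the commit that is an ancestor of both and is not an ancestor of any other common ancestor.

9637a78

Ancestors of daaf7f1: {9637a78, c72bec4, daaf7f1}.
Ancestors of 6f4d2c7: {188396c, 6f4d2c7, 9637a78, c72bec4}.
Common ancestors: {9637a78, c72bec4}.
Among these, 9637a78 is not an ancestor of any other common ancestor — it is the merge base.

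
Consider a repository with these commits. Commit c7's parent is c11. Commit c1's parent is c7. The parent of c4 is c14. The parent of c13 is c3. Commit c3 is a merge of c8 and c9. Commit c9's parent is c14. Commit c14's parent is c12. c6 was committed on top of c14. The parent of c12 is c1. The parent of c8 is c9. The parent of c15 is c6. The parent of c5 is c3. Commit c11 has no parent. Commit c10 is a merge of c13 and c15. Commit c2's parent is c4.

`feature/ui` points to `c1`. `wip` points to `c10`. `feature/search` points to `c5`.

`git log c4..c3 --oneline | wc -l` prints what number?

3

Reachable from c3: {c1, c11, c12, c14, c3, c7, c8, c9}.
Reachable from c4: {c1, c11, c12, c14, c4, c7}.
In c3's history but not c4's: {c3, c8, c9} — 3 commits.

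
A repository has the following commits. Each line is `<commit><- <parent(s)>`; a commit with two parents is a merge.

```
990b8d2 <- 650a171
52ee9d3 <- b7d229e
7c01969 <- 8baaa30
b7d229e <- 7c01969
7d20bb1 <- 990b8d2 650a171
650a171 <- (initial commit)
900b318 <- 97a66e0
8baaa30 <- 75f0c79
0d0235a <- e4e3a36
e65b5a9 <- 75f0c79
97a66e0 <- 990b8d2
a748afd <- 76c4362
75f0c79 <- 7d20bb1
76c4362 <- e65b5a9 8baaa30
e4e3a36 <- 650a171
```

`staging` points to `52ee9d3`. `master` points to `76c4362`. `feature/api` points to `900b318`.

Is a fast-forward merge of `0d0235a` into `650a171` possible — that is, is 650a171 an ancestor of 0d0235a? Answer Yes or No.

Yes

A fast-forward from 650a171 to 0d0235a is possible iff 650a171 is an ancestor of 0d0235a.
Ancestors of 0d0235a: {0d0235a, 650a171, e4e3a36}.
650a171 is among them, so fast-forward is possible.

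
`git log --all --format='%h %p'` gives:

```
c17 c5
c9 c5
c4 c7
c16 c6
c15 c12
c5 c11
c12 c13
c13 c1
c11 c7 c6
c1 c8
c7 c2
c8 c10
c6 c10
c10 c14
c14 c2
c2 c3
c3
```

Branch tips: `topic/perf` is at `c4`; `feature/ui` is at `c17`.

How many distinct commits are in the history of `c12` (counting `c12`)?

8

Walking parent pointers from c12: reachable set = {c1, c10, c12, c13, c14, c2, c3, c8}.
That is 8 commits.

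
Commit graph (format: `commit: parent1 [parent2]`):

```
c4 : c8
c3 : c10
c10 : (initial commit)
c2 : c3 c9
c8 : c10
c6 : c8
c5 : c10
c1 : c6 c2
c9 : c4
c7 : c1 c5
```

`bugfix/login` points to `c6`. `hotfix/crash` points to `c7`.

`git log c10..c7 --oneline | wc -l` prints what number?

9

Reachable from c7: {c1, c10, c2, c3, c4, c5, c6, c7, c8, c9}.
Reachable from c10: {c10}.
In c7's history but not c10's: {c1, c2, c3, c4, c5, c6, c7, c8, c9} — 9 commits.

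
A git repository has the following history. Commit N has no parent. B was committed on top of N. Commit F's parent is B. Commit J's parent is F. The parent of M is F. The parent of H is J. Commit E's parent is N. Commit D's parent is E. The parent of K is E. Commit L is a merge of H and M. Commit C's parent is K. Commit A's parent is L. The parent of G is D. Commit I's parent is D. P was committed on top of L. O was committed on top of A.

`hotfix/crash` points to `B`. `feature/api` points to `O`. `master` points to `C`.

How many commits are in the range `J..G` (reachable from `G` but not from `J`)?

Reachable from G: {D, E, G, N}.
Reachable from J: {B, F, J, N}.
In G's history but not J's: {D, E, G} — 3 commits.

3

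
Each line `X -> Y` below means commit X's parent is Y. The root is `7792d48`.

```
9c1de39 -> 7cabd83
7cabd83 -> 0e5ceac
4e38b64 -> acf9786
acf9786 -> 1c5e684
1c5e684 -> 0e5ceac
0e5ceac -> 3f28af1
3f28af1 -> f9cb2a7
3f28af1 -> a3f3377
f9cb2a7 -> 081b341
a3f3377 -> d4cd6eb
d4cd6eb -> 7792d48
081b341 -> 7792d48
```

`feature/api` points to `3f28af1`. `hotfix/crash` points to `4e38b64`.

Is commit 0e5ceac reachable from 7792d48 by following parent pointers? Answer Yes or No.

Ancestors of 7792d48: {7792d48}.
0e5ceac is not in that set, so it is not an ancestor of 7792d48.

No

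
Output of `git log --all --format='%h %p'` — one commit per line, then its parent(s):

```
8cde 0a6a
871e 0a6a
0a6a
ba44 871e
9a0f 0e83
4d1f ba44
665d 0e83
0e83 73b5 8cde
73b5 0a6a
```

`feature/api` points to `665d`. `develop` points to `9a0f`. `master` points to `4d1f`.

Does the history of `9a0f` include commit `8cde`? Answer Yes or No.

Yes

Ancestors of 9a0f (commits reachable by following parents): {0a6a, 0e83, 73b5, 8cde, 9a0f}.
8cde is in that set, so it is an ancestor of 9a0f.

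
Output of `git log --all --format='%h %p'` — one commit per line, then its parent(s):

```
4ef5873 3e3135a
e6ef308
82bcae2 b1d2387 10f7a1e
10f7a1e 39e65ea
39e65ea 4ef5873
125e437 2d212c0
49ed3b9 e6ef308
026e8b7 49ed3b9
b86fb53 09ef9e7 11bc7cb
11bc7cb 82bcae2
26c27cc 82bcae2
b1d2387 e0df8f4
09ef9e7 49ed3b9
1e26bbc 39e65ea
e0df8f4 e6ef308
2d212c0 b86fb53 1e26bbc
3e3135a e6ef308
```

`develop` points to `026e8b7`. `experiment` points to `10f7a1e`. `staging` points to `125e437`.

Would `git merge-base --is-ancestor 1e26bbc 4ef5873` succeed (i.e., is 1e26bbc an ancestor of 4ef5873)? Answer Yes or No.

No

Ancestors of 4ef5873: {3e3135a, 4ef5873, e6ef308}.
1e26bbc is not in that set, so it is not an ancestor of 4ef5873.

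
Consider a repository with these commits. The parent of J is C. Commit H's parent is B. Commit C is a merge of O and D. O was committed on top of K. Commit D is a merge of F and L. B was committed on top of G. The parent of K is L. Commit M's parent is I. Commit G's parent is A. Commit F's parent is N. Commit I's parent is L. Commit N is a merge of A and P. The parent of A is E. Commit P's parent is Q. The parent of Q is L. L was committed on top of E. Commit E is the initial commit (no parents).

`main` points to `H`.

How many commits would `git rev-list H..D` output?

Reachable from D: {A, D, E, F, L, N, P, Q}.
Reachable from H: {A, B, E, G, H}.
In D's history but not H's: {D, F, L, N, P, Q} — 6 commits.

6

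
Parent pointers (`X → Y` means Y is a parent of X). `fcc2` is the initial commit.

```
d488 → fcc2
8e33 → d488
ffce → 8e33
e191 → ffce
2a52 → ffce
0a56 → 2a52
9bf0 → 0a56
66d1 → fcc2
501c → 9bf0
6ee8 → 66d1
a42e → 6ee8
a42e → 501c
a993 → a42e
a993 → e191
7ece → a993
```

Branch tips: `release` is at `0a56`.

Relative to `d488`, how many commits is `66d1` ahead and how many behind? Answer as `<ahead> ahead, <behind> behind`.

Reachable from 66d1: {66d1, fcc2}.
Reachable from d488: {d488, fcc2}.
Only in 66d1's history (ahead): {66d1} — 1.
Only in d488's history (behind): {d488} — 1.

1 ahead, 1 behind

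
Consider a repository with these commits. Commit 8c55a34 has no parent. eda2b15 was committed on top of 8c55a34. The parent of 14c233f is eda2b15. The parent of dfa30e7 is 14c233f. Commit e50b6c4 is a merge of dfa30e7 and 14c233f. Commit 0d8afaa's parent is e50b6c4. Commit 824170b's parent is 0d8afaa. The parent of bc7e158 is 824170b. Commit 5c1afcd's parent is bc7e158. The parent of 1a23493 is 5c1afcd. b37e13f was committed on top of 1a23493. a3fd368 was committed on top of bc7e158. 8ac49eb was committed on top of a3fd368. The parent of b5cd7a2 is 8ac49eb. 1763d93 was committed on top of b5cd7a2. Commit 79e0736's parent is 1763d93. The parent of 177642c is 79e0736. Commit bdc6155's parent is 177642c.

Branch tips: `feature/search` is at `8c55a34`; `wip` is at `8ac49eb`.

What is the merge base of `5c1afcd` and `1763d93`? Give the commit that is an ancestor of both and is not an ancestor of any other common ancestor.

bc7e158

Ancestors of 5c1afcd: {0d8afaa, 14c233f, 5c1afcd, 824170b, 8c55a34, bc7e158, dfa30e7, e50b6c4, eda2b15}.
Ancestors of 1763d93: {0d8afaa, 14c233f, 1763d93, 824170b, 8ac49eb, 8c55a34, a3fd368, b5cd7a2, bc7e158, dfa30e7, e50b6c4, eda2b15}.
Common ancestors: {0d8afaa, 14c233f, 824170b, 8c55a34, bc7e158, dfa30e7, e50b6c4, eda2b15}.
Among these, bc7e158 is not an ancestor of any other common ancestor — it is the merge base.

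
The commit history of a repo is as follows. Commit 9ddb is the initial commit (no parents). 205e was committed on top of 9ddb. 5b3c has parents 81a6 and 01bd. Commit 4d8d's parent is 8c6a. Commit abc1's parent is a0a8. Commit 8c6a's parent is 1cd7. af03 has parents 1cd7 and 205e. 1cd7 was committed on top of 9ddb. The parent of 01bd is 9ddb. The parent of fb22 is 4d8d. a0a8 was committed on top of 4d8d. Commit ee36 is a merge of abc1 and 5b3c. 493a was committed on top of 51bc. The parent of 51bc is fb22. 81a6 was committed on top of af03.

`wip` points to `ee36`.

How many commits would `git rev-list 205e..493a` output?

6

Reachable from 493a: {1cd7, 493a, 4d8d, 51bc, 8c6a, 9ddb, fb22}.
Reachable from 205e: {205e, 9ddb}.
In 493a's history but not 205e's: {1cd7, 493a, 4d8d, 51bc, 8c6a, fb22} — 6 commits.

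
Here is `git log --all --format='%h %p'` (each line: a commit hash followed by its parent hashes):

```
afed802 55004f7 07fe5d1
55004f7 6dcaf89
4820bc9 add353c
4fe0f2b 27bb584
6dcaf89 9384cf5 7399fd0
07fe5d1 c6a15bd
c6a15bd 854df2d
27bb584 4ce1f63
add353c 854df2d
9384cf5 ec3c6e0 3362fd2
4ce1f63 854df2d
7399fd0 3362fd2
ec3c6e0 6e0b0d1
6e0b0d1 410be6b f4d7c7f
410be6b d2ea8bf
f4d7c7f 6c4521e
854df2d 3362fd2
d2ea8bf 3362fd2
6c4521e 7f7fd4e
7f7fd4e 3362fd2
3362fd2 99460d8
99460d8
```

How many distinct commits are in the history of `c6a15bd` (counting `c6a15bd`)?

4

Walking parent pointers from c6a15bd: reachable set = {3362fd2, 854df2d, 99460d8, c6a15bd}.
That is 4 commits.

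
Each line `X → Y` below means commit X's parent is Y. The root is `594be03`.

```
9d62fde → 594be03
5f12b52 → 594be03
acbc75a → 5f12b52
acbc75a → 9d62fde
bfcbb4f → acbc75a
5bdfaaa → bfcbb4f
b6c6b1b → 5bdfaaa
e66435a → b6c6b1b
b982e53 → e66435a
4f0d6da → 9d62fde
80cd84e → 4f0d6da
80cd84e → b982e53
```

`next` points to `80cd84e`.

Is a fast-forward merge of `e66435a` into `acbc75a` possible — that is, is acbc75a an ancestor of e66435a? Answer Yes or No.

A fast-forward from acbc75a to e66435a is possible iff acbc75a is an ancestor of e66435a.
Ancestors of e66435a: {594be03, 5bdfaaa, 5f12b52, 9d62fde, acbc75a, b6c6b1b, bfcbb4f, e66435a}.
acbc75a is among them, so fast-forward is possible.

Yes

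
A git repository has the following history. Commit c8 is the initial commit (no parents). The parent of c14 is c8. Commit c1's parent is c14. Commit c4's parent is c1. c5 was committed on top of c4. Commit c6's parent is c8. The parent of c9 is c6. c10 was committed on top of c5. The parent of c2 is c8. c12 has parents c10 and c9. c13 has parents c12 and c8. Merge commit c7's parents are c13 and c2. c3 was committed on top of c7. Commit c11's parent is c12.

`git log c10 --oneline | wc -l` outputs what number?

Walking parent pointers from c10: reachable set = {c1, c10, c14, c4, c5, c8}.
That is 6 commits.

6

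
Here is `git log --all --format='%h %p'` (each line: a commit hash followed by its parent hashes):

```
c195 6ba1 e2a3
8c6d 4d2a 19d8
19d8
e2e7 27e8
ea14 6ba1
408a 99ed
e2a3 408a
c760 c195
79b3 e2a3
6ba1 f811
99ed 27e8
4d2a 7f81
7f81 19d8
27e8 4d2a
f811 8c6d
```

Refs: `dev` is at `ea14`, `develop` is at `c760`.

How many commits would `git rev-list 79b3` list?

Walking parent pointers from 79b3: reachable set = {19d8, 27e8, 408a, 4d2a, 79b3, 7f81, 99ed, e2a3}.
That is 8 commits.

8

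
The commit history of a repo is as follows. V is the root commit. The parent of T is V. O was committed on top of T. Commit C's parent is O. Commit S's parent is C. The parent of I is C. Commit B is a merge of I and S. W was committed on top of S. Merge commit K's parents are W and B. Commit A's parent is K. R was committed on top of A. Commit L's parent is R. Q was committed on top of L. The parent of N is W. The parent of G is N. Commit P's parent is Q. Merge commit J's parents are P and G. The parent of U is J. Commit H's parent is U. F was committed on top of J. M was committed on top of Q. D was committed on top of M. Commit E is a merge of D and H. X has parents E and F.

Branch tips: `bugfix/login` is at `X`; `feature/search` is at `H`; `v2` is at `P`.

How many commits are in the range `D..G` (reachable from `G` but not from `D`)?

2

Reachable from G: {C, G, N, O, S, T, V, W}.
Reachable from D: {A, B, C, D, I, K, L, M, O, Q, R, S, T, V, W}.
In G's history but not D's: {G, N} — 2 commits.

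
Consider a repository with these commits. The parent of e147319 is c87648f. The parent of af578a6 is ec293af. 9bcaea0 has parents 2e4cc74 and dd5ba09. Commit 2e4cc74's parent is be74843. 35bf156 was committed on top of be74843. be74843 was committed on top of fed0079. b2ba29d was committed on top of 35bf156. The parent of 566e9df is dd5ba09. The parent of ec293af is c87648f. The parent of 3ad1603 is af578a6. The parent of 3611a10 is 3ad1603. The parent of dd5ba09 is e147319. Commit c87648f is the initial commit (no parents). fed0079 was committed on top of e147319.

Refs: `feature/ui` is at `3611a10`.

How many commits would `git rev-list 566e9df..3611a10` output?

Reachable from 3611a10: {3611a10, 3ad1603, af578a6, c87648f, ec293af}.
Reachable from 566e9df: {566e9df, c87648f, dd5ba09, e147319}.
In 3611a10's history but not 566e9df's: {3611a10, 3ad1603, af578a6, ec293af} — 4 commits.

4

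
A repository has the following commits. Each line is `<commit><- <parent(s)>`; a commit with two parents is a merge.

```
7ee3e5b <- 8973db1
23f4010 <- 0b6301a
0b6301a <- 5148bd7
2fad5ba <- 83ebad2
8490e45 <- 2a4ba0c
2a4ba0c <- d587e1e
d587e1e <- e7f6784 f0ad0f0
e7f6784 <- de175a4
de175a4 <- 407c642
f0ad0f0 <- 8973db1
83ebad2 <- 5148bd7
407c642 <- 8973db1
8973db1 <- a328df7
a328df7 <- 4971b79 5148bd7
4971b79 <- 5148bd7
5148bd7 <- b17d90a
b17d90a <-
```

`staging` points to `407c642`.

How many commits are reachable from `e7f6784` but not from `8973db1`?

Reachable from e7f6784: {407c642, 4971b79, 5148bd7, 8973db1, a328df7, b17d90a, de175a4, e7f6784}.
Reachable from 8973db1: {4971b79, 5148bd7, 8973db1, a328df7, b17d90a}.
In e7f6784's history but not 8973db1's: {407c642, de175a4, e7f6784} — 3 commits.

3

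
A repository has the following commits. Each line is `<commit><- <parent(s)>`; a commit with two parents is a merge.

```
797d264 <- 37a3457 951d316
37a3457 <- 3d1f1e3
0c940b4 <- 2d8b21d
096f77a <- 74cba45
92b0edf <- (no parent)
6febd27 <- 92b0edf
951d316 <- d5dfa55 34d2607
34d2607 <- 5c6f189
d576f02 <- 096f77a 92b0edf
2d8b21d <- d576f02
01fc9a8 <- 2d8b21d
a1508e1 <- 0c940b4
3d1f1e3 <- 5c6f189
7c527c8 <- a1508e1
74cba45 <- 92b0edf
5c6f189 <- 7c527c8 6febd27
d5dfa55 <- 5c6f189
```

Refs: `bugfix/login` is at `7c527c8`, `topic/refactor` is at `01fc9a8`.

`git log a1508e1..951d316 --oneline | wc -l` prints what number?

6

Reachable from 951d316: {096f77a, 0c940b4, 2d8b21d, 34d2607, 5c6f189, 6febd27, 74cba45, 7c527c8, 92b0edf, 951d316, a1508e1, d576f02, d5dfa55}.
Reachable from a1508e1: {096f77a, 0c940b4, 2d8b21d, 74cba45, 92b0edf, a1508e1, d576f02}.
In 951d316's history but not a1508e1's: {34d2607, 5c6f189, 6febd27, 7c527c8, 951d316, d5dfa55} — 6 commits.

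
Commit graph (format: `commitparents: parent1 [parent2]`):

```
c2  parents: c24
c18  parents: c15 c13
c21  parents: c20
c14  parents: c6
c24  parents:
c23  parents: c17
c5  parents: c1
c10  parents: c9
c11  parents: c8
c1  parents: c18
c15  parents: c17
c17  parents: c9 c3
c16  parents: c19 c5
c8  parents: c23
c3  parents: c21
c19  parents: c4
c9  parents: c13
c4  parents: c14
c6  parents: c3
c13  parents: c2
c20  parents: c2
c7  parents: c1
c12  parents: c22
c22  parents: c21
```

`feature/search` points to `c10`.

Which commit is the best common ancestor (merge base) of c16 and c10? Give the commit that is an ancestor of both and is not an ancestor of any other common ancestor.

c9

Ancestors of c16: {c1, c13, c14, c15, c16, c17, c18, c19, c2, c20, c21, c24, c3, c4, c5, c6, c9}.
Ancestors of c10: {c10, c13, c2, c24, c9}.
Common ancestors: {c13, c2, c24, c9}.
Among these, c9 is not an ancestor of any other common ancestor — it is the merge base.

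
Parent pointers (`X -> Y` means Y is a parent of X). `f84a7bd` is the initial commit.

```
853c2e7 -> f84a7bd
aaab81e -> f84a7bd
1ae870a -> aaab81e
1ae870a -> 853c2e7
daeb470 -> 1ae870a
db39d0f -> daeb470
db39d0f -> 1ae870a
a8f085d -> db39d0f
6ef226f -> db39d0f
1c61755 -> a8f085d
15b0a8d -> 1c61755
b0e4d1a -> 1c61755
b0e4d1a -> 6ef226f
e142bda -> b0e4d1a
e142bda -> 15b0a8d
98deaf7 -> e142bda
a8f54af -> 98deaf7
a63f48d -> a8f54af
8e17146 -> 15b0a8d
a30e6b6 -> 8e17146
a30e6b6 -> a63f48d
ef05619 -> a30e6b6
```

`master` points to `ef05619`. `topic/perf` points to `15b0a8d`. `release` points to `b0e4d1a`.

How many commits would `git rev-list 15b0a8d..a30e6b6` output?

Reachable from a30e6b6: {15b0a8d, 1ae870a, 1c61755, 6ef226f, 853c2e7, 8e17146, 98deaf7, a30e6b6, a63f48d, a8f085d, a8f54af, aaab81e, b0e4d1a, daeb470, db39d0f, e142bda, f84a7bd}.
Reachable from 15b0a8d: {15b0a8d, 1ae870a, 1c61755, 853c2e7, a8f085d, aaab81e, daeb470, db39d0f, f84a7bd}.
In a30e6b6's history but not 15b0a8d's: {6ef226f, 8e17146, 98deaf7, a30e6b6, a63f48d, a8f54af, b0e4d1a, e142bda} — 8 commits.

8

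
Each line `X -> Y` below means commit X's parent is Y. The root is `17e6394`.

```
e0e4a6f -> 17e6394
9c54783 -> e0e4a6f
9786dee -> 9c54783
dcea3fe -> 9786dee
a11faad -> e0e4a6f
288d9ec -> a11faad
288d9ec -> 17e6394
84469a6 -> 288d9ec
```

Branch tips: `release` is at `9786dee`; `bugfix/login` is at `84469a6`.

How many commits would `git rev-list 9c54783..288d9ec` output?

2

Reachable from 288d9ec: {17e6394, 288d9ec, a11faad, e0e4a6f}.
Reachable from 9c54783: {17e6394, 9c54783, e0e4a6f}.
In 288d9ec's history but not 9c54783's: {288d9ec, a11faad} — 2 commits.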